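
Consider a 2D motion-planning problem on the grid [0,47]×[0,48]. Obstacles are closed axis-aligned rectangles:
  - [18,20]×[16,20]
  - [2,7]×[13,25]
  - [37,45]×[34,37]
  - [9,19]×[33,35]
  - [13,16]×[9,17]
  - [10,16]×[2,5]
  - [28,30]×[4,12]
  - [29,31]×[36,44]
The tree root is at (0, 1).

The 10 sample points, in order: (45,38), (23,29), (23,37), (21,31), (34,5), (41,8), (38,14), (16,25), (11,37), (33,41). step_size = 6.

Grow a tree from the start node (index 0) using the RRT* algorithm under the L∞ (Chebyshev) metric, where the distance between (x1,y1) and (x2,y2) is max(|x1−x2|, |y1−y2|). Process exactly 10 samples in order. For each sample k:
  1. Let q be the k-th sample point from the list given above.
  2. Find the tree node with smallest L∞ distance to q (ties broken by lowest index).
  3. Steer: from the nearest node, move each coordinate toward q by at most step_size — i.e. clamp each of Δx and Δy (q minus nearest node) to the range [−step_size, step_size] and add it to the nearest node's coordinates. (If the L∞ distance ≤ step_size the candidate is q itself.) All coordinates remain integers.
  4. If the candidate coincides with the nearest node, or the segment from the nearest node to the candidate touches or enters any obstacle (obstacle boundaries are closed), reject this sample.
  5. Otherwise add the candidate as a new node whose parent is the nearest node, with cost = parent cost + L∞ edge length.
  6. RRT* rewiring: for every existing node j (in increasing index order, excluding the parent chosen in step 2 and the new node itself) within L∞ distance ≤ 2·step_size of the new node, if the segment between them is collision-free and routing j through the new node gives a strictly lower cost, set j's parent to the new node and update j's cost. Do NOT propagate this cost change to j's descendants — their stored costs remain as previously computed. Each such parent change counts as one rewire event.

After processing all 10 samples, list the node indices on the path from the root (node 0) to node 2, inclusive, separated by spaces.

Path: 0 1 2

1. q=(45,38) nearest=0 d=45 new=(6,7) → add node 1 parent=0 cost=6
2. q=(23,29) nearest=1 d=22 new=(12,13) → add node 2 parent=1 cost=12
3. q=(23,37) nearest=2 d=24 new=(18,19) → blocked by [18,20]×[16,20], reject
4. q=(21,31) nearest=2 d=18 new=(18,19) → blocked by [18,20]×[16,20], reject
5. q=(34,5) nearest=2 d=22 new=(18,7) → blocked by [13,16]×[9,17], reject
6. q=(41,8) nearest=2 d=29 new=(18,8) → blocked by [13,16]×[9,17], reject
7. q=(38,14) nearest=2 d=26 new=(18,14) → blocked by [13,16]×[9,17], reject
8. q=(16,25) nearest=2 d=12 new=(16,19) → blocked by [13,16]×[9,17], reject
9. q=(11,37) nearest=2 d=24 new=(11,19) → add node 3 parent=2 cost=18
10. q=(33,41) nearest=3 d=22 new=(17,25) → add node 4 parent=3 cost=24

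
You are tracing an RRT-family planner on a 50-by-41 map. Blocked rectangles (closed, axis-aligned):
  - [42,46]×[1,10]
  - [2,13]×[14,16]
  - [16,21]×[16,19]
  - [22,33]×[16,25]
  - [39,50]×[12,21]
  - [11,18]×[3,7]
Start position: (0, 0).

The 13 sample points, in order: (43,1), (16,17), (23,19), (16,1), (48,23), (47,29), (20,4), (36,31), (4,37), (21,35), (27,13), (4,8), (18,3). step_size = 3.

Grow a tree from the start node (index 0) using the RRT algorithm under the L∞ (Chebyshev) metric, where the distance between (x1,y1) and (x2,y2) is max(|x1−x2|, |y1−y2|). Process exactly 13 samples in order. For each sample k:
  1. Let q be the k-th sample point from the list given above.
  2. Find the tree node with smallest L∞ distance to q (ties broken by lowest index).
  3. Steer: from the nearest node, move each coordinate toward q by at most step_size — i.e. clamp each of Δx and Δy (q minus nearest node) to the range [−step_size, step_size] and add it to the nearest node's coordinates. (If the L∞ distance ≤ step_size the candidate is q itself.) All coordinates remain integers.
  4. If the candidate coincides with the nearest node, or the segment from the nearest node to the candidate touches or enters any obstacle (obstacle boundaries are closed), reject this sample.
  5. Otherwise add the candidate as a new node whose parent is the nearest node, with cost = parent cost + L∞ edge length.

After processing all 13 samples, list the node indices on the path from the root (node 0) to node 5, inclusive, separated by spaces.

Path: 0 1 2 3 4 5

1. q=(43,1) nearest=0 d=43 new=(3,1) → add node 1 parent=0 cost=3
2. q=(16,17) nearest=1 d=16 new=(6,4) → add node 2 parent=1 cost=6
3. q=(23,19) nearest=2 d=17 new=(9,7) → add node 3 parent=2 cost=9
4. q=(16,1) nearest=3 d=7 new=(12,4) → blocked by [11,18]×[3,7], reject
5. q=(48,23) nearest=3 d=39 new=(12,10) → add node 4 parent=3 cost=12
6. q=(47,29) nearest=4 d=35 new=(15,13) → add node 5 parent=4 cost=15
7. q=(20,4) nearest=4 d=8 new=(15,7) → blocked by [11,18]×[3,7], reject
8. q=(36,31) nearest=5 d=21 new=(18,16) → blocked by [16,21]×[16,19], reject
9. q=(4,37) nearest=5 d=24 new=(12,16) → blocked by [2,13]×[14,16], reject
10. q=(21,35) nearest=5 d=22 new=(18,16) → blocked by [16,21]×[16,19], reject
11. q=(27,13) nearest=5 d=12 new=(18,13) → add node 6 parent=5 cost=18
12. q=(4,8) nearest=2 d=4 new=(4,7) → add node 7 parent=2 cost=9
13. q=(18,3) nearest=4 d=7 new=(15,7) → blocked by [11,18]×[3,7], reject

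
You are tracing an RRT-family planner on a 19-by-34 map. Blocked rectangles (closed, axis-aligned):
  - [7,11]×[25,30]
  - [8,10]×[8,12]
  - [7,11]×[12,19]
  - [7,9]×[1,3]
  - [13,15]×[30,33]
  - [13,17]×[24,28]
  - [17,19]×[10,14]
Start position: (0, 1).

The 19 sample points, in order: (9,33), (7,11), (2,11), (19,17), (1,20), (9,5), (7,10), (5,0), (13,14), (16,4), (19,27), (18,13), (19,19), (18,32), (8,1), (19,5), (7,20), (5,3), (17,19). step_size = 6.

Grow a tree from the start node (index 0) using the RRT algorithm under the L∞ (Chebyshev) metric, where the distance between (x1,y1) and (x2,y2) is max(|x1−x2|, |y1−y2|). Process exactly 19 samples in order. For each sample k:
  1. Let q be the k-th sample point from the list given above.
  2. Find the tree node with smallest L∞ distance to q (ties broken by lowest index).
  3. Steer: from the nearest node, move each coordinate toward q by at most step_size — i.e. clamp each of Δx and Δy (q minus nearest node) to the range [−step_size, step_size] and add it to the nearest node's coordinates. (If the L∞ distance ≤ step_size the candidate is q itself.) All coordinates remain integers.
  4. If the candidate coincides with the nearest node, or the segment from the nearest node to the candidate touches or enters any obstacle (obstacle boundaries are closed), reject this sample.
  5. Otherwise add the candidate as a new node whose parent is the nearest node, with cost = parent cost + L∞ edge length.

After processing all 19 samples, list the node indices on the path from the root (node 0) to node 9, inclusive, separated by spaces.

Path: 0 1 5 9

1. q=(9,33) nearest=0 d=32 new=(6,7) → add node 1 parent=0 cost=6
2. q=(7,11) nearest=1 d=4 new=(7,11) → add node 2 parent=1 cost=10
3. q=(2,11) nearest=1 d=4 new=(2,11) → add node 3 parent=1 cost=10
4. q=(19,17) nearest=2 d=12 new=(13,17) → blocked by [8,10]×[8,12], reject
5. q=(1,20) nearest=2 d=9 new=(1,17) → add node 4 parent=2 cost=16
6. q=(9,5) nearest=1 d=3 new=(9,5) → add node 5 parent=1 cost=9
7. q=(7,10) nearest=2 d=1 new=(7,10) → add node 6 parent=2 cost=11
8. q=(5,0) nearest=0 d=5 new=(5,0) → add node 7 parent=0 cost=5
9. q=(13,14) nearest=2 d=6 new=(13,14) → blocked by [8,10]×[8,12], reject
10. q=(16,4) nearest=5 d=7 new=(15,4) → add node 8 parent=5 cost=15
11. q=(19,27) nearest=2 d=16 new=(13,17) → blocked by [8,10]×[8,12], reject
12. q=(18,13) nearest=5 d=9 new=(15,11) → add node 9 parent=5 cost=15
13. q=(19,19) nearest=9 d=8 new=(19,17) → blocked by [17,19]×[10,14], reject
14. q=(18,32) nearest=4 d=17 new=(7,23) → add node 10 parent=4 cost=22
15. q=(8,1) nearest=7 d=3 new=(8,1) → blocked by [7,9]×[1,3], reject
16. q=(19,5) nearest=8 d=4 new=(19,5) → add node 11 parent=8 cost=19
17. q=(7,20) nearest=10 d=3 new=(7,20) → add node 12 parent=10 cost=25
18. q=(5,3) nearest=7 d=3 new=(5,3) → add node 13 parent=7 cost=8
19. q=(17,19) nearest=9 d=8 new=(17,17) → add node 14 parent=9 cost=21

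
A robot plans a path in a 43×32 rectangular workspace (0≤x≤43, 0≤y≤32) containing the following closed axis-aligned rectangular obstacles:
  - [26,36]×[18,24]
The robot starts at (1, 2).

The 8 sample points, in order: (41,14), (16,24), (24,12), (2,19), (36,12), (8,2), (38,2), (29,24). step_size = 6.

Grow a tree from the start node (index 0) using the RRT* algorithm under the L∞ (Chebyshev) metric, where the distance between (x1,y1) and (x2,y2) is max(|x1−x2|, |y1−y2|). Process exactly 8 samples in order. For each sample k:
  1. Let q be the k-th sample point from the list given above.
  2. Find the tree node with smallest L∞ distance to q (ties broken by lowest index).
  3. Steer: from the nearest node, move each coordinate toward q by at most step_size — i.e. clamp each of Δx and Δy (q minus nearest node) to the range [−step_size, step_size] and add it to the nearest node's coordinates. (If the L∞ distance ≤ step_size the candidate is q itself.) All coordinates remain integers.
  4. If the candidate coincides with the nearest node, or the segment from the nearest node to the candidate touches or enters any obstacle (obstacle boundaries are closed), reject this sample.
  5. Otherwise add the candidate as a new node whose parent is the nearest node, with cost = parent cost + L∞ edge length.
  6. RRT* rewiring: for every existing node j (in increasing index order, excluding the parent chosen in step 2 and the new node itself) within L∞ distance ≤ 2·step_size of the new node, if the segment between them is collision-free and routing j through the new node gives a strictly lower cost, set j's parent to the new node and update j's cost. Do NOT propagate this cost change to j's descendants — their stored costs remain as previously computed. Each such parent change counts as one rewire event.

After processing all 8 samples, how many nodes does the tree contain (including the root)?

Node count: 9

1. q=(41,14) nearest=0 d=40 new=(7,8) → add node 1 parent=0 cost=6
2. q=(16,24) nearest=1 d=16 new=(13,14) → add node 2 parent=1 cost=12
3. q=(24,12) nearest=2 d=11 new=(19,12) → add node 3 parent=2 cost=18
4. q=(2,19) nearest=1 d=11 new=(2,14) → add node 4 parent=1 cost=12
5. q=(36,12) nearest=3 d=17 new=(25,12) → add node 5 parent=3 cost=24
6. q=(8,2) nearest=1 d=6 new=(8,2) → add node 6 parent=1 cost=12
7. q=(38,2) nearest=5 d=13 new=(31,6) → add node 7 parent=5 cost=30
8. q=(29,24) nearest=3 d=12 new=(25,18) → add node 8 parent=3 cost=24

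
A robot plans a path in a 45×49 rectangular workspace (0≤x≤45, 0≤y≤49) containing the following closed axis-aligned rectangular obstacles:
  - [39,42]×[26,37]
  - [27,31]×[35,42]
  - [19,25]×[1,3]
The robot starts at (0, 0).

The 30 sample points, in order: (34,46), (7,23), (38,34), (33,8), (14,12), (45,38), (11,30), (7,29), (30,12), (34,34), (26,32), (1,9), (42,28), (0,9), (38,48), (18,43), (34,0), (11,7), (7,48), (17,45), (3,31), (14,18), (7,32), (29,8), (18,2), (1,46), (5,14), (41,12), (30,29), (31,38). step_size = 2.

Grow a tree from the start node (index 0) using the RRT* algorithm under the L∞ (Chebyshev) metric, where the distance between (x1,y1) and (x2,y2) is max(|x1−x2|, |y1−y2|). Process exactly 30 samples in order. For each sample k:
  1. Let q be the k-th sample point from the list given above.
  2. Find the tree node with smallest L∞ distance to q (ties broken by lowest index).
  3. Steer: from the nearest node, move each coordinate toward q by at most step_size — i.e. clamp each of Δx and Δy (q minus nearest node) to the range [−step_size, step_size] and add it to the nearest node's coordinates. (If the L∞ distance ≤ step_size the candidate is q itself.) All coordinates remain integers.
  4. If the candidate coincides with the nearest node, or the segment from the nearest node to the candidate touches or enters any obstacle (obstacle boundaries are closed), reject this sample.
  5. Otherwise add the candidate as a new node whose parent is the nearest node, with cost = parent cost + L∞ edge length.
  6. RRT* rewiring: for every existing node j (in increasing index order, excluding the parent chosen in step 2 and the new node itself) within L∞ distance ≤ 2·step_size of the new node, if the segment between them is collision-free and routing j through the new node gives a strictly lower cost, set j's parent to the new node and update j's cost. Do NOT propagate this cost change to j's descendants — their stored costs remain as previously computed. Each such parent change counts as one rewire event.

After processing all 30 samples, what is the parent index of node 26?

1. q=(34,46) nearest=0 d=46 new=(2,2) → add node 1 parent=0 cost=2
2. q=(7,23) nearest=1 d=21 new=(4,4) → add node 2 parent=1 cost=4
3. q=(38,34) nearest=2 d=34 new=(6,6) → add node 3 parent=2 cost=6
4. q=(33,8) nearest=3 d=27 new=(8,8) → add node 4 parent=3 cost=8
5. q=(14,12) nearest=4 d=6 new=(10,10) → add node 5 parent=4 cost=10
6. q=(45,38) nearest=5 d=35 new=(12,12) → add node 6 parent=5 cost=12
7. q=(11,30) nearest=6 d=18 new=(11,14) → add node 7 parent=6 cost=14
8. q=(7,29) nearest=7 d=15 new=(9,16) → add node 8 parent=7 cost=16
9. q=(30,12) nearest=6 d=18 new=(14,12) → add node 9 parent=6 cost=14
10. q=(34,34) nearest=6 d=22 new=(14,14) → add node 10 parent=6 cost=14
11. q=(26,32) nearest=8 d=17 new=(11,18) → add node 11 parent=8 cost=18
12. q=(1,9) nearest=2 d=5 new=(2,6) → add node 12 parent=2 cost=6
13. q=(42,28) nearest=9 d=28 new=(16,14) → add node 13 parent=9 cost=16
14. q=(0,9) nearest=12 d=3 new=(0,8) → add node 14 parent=12 cost=8
15. q=(38,48) nearest=11 d=30 new=(13,20) → add node 15 parent=11 cost=20
16. q=(18,43) nearest=15 d=23 new=(15,22) → add node 16 parent=15 cost=22
17. q=(34,0) nearest=13 d=18 new=(18,12) → add node 17 parent=13 cost=18
18. q=(11,7) nearest=4 d=3 new=(10,7) → add node 18 parent=4 cost=10
19. q=(7,48) nearest=16 d=26 new=(13,24) → add node 19 parent=16 cost=24
20. q=(17,45) nearest=19 d=21 new=(15,26) → add node 20 parent=19 cost=26
21. q=(3,31) nearest=19 d=10 new=(11,26) → add node 21 parent=19 cost=26
22. q=(14,18) nearest=15 d=2 new=(14,18) → add node 22 parent=15 cost=22
23. q=(7,32) nearest=21 d=6 new=(9,28) → add node 23 parent=21 cost=28
24. q=(29,8) nearest=17 d=11 new=(20,10) → add node 24 parent=17 cost=20
25. q=(18,2) nearest=5 d=8 new=(12,8) → add node 25 parent=5 cost=12
26. q=(1,46) nearest=23 d=18 new=(7,30) → add node 26 parent=23 cost=30
27. q=(5,14) nearest=8 d=4 new=(7,14) → add node 27 parent=8 cost=18
28. q=(41,12) nearest=24 d=21 new=(22,12) → add node 28 parent=24 cost=22
29. q=(30,29) nearest=13 d=15 new=(18,16) → add node 29 parent=13 cost=18
30. q=(31,38) nearest=16 d=16 new=(17,24) → add node 30 parent=16 cost=24

Parent of node 26: 23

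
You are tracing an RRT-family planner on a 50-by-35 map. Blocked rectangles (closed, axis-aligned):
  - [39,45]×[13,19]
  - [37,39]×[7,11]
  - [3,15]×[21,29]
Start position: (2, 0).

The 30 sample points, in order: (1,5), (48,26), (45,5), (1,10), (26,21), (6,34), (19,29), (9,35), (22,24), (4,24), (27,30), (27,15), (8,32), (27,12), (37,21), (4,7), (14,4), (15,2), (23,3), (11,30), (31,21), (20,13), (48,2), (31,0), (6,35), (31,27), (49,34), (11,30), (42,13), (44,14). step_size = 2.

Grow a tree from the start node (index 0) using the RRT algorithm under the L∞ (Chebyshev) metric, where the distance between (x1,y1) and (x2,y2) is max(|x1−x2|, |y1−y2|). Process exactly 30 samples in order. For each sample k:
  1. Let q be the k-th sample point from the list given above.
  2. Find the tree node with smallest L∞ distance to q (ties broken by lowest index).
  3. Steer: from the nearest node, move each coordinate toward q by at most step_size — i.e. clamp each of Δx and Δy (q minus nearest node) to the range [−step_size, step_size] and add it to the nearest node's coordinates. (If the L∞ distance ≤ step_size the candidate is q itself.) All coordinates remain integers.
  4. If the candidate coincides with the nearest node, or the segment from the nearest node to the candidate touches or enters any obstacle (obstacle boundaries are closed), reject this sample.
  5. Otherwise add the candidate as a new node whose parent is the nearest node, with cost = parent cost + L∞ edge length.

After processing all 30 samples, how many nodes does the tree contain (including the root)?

1. q=(1,5) nearest=0 d=5 new=(1,2) → add node 1 parent=0 cost=2
2. q=(48,26) nearest=0 d=46 new=(4,2) → add node 2 parent=0 cost=2
3. q=(45,5) nearest=2 d=41 new=(6,4) → add node 3 parent=2 cost=4
4. q=(1,10) nearest=3 d=6 new=(4,6) → add node 4 parent=3 cost=6
5. q=(26,21) nearest=3 d=20 new=(8,6) → add node 5 parent=3 cost=6
6. q=(6,34) nearest=4 d=28 new=(6,8) → add node 6 parent=4 cost=8
7. q=(19,29) nearest=6 d=21 new=(8,10) → add node 7 parent=6 cost=10
8. q=(9,35) nearest=7 d=25 new=(9,12) → add node 8 parent=7 cost=12
9. q=(22,24) nearest=8 d=13 new=(11,14) → add node 9 parent=8 cost=14
10. q=(4,24) nearest=9 d=10 new=(9,16) → add node 10 parent=9 cost=16
11. q=(27,30) nearest=9 d=16 new=(13,16) → add node 11 parent=9 cost=16
12. q=(27,15) nearest=11 d=14 new=(15,15) → add node 12 parent=11 cost=18
13. q=(8,32) nearest=10 d=16 new=(8,18) → add node 13 parent=10 cost=18
14. q=(27,12) nearest=12 d=12 new=(17,13) → add node 14 parent=12 cost=20
15. q=(37,21) nearest=14 d=20 new=(19,15) → add node 15 parent=14 cost=22
16. q=(4,7) nearest=4 d=1 new=(4,7) → add node 16 parent=4 cost=7
17. q=(14,4) nearest=5 d=6 new=(10,4) → add node 17 parent=5 cost=8
18. q=(15,2) nearest=17 d=5 new=(12,2) → add node 18 parent=17 cost=10
19. q=(23,3) nearest=14 d=10 new=(19,11) → add node 19 parent=14 cost=22
20. q=(11,30) nearest=13 d=12 new=(10,20) → add node 20 parent=13 cost=20
21. q=(31,21) nearest=15 d=12 new=(21,17) → add node 21 parent=15 cost=24
22. q=(20,13) nearest=15 d=2 new=(20,13) → add node 22 parent=15 cost=24
23. q=(48,2) nearest=21 d=27 new=(23,15) → add node 23 parent=21 cost=26
24. q=(31,0) nearest=19 d=12 new=(21,9) → add node 24 parent=19 cost=24
25. q=(6,35) nearest=20 d=15 new=(8,22) → blocked by [3,15]×[21,29], reject
26. q=(31,27) nearest=21 d=10 new=(23,19) → add node 25 parent=21 cost=26
27. q=(49,34) nearest=23 d=26 new=(25,17) → add node 26 parent=23 cost=28
28. q=(11,30) nearest=20 d=10 new=(11,22) → blocked by [3,15]×[21,29], reject
29. q=(42,13) nearest=26 d=17 new=(27,15) → add node 27 parent=26 cost=30
30. q=(44,14) nearest=27 d=17 new=(29,14) → add node 28 parent=27 cost=32

Node count: 29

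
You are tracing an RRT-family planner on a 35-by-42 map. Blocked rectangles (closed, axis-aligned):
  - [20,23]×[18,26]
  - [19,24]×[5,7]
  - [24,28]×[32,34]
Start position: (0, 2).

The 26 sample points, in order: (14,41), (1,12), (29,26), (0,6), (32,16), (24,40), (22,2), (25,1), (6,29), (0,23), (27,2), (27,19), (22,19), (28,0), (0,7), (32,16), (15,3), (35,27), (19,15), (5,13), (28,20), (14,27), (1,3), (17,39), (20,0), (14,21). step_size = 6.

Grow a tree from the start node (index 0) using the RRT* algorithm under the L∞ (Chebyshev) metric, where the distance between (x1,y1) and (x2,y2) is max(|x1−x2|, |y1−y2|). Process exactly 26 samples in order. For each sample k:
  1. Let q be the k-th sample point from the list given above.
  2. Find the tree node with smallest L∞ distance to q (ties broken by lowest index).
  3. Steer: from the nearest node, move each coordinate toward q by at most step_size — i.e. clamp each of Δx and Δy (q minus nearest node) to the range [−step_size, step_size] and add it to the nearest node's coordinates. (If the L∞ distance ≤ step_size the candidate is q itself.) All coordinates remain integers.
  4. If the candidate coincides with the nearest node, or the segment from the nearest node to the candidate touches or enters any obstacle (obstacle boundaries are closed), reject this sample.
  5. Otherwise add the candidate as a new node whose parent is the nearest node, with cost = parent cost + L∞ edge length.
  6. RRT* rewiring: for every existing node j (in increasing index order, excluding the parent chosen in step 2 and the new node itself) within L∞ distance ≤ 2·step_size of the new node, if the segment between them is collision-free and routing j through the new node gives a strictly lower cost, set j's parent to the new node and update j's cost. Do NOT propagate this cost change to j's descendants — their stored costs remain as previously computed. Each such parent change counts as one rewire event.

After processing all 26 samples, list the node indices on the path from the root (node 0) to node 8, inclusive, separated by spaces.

1. q=(14,41) nearest=0 d=39 new=(6,8) → add node 1 parent=0 cost=6
2. q=(1,12) nearest=1 d=5 new=(1,12) → add node 2 parent=1 cost=11
3. q=(29,26) nearest=1 d=23 new=(12,14) → add node 3 parent=1 cost=12
4. q=(0,6) nearest=0 d=4 new=(0,6) → add node 4 parent=0 cost=4; rewire 2→4 (10<11)
5. q=(32,16) nearest=3 d=20 new=(18,16) → add node 5 parent=3 cost=18
6. q=(24,40) nearest=5 d=24 new=(24,22) → blocked by [20,23]×[18,26], reject
7. q=(22,2) nearest=3 d=12 new=(18,8) → add node 6 parent=3 cost=18
8. q=(25,1) nearest=6 d=7 new=(24,2) → blocked by [19,24]×[5,7], reject
9. q=(6,29) nearest=5 d=13 new=(12,22) → add node 7 parent=5 cost=24
10. q=(0,23) nearest=2 d=11 new=(0,18) → add node 8 parent=2 cost=16
11. q=(27,2) nearest=6 d=9 new=(24,2) → blocked by [19,24]×[5,7], reject
12. q=(27,19) nearest=5 d=9 new=(24,19) → blocked by [20,23]×[18,26], reject
13. q=(22,19) nearest=5 d=4 new=(22,19) → blocked by [20,23]×[18,26], reject
14. q=(28,0) nearest=6 d=10 new=(24,2) → blocked by [19,24]×[5,7], reject
15. q=(0,7) nearest=4 d=1 new=(0,7) → add node 9 parent=4 cost=5
16. q=(32,16) nearest=5 d=14 new=(24,16) → add node 10 parent=5 cost=24
17. q=(15,3) nearest=6 d=5 new=(15,3) → add node 11 parent=6 cost=23
18. q=(35,27) nearest=10 d=11 new=(30,22) → add node 12 parent=10 cost=30
19. q=(19,15) nearest=5 d=1 new=(19,15) → add node 13 parent=5 cost=19
20. q=(5,13) nearest=2 d=4 new=(5,13) → add node 14 parent=2 cost=14; rewire 7→14 (23<24)
21. q=(28,20) nearest=12 d=2 new=(28,20) → add node 15 parent=12 cost=32
22. q=(14,27) nearest=7 d=5 new=(14,27) → add node 16 parent=7 cost=28
23. q=(1,3) nearest=0 d=1 new=(1,3) → add node 17 parent=0 cost=1; rewire 14→17 (11<14)
24. q=(17,39) nearest=16 d=12 new=(17,33) → add node 18 parent=16 cost=34
25. q=(20,0) nearest=11 d=5 new=(20,0) → add node 19 parent=11 cost=28
26. q=(14,21) nearest=7 d=2 new=(14,21) → add node 20 parent=7 cost=25

Path: 0 4 2 8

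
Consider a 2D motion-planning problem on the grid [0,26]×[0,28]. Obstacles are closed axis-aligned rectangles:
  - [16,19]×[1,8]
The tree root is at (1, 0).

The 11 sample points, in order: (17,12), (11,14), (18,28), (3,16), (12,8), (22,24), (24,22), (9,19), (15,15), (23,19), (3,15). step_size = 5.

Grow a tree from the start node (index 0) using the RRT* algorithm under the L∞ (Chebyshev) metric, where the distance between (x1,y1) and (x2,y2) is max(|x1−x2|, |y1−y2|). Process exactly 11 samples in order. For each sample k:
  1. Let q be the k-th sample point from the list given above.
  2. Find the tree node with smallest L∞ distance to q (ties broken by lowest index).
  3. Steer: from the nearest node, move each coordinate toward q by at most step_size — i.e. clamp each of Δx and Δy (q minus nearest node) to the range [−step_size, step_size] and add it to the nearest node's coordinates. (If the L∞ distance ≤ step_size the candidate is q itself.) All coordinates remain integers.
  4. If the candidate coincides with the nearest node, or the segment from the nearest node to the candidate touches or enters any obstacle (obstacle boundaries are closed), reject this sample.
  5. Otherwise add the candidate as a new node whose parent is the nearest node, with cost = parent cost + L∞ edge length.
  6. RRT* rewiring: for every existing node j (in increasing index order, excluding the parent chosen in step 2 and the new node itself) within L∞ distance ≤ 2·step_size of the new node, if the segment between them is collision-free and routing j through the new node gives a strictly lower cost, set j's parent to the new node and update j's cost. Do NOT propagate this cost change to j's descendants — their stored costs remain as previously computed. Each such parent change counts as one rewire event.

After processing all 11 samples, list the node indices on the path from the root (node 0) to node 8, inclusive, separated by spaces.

Path: 0 1 2 4 8

1. q=(17,12) nearest=0 d=16 new=(6,5) → add node 1 parent=0 cost=5
2. q=(11,14) nearest=1 d=9 new=(11,10) → add node 2 parent=1 cost=10
3. q=(18,28) nearest=2 d=18 new=(16,15) → add node 3 parent=2 cost=15
4. q=(3,16) nearest=2 d=8 new=(6,15) → add node 4 parent=2 cost=15
5. q=(12,8) nearest=2 d=2 new=(12,8) → add node 5 parent=2 cost=12
6. q=(22,24) nearest=3 d=9 new=(21,20) → add node 6 parent=3 cost=20
7. q=(24,22) nearest=6 d=3 new=(24,22) → add node 7 parent=6 cost=23
8. q=(9,19) nearest=4 d=4 new=(9,19) → add node 8 parent=4 cost=19
9. q=(15,15) nearest=3 d=1 new=(15,15) → add node 9 parent=3 cost=16
10. q=(23,19) nearest=6 d=2 new=(23,19) → add node 10 parent=6 cost=22
11. q=(3,15) nearest=4 d=3 new=(3,15) → add node 11 parent=4 cost=18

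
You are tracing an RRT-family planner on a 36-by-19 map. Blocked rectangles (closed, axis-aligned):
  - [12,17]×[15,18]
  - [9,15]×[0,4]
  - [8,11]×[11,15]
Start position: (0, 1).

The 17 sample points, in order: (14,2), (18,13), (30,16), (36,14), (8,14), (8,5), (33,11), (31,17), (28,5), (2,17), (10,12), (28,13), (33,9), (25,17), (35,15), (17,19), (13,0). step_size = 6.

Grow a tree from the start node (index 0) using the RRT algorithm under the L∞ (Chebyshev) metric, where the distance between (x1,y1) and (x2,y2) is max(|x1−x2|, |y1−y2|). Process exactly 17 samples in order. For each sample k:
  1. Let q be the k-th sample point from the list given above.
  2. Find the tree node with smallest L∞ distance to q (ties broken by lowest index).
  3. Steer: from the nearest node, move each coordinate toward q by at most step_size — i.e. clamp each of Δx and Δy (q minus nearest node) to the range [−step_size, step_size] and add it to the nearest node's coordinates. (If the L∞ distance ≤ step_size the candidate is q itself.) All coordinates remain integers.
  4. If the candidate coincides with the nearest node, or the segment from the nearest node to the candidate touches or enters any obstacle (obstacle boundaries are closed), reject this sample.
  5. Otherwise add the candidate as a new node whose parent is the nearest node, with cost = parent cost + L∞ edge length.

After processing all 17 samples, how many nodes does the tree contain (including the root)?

Node count: 14

1. q=(14,2) nearest=0 d=14 new=(6,2) → add node 1 parent=0 cost=6
2. q=(18,13) nearest=1 d=12 new=(12,8) → add node 2 parent=1 cost=12
3. q=(30,16) nearest=2 d=18 new=(18,14) → add node 3 parent=2 cost=18
4. q=(36,14) nearest=3 d=18 new=(24,14) → add node 4 parent=3 cost=24
5. q=(8,14) nearest=2 d=6 new=(8,14) → blocked by [8,11]×[11,15], reject
6. q=(8,5) nearest=1 d=3 new=(8,5) → add node 5 parent=1 cost=9
7. q=(33,11) nearest=4 d=9 new=(30,11) → add node 6 parent=4 cost=30
8. q=(31,17) nearest=6 d=6 new=(31,17) → add node 7 parent=6 cost=36
9. q=(28,5) nearest=6 d=6 new=(28,5) → add node 8 parent=6 cost=36
10. q=(2,17) nearest=2 d=10 new=(6,14) → blocked by [8,11]×[11,15], reject
11. q=(10,12) nearest=2 d=4 new=(10,12) → blocked by [8,11]×[11,15], reject
12. q=(28,13) nearest=6 d=2 new=(28,13) → add node 9 parent=6 cost=32
13. q=(33,9) nearest=6 d=3 new=(33,9) → add node 10 parent=6 cost=33
14. q=(25,17) nearest=4 d=3 new=(25,17) → add node 11 parent=4 cost=27
15. q=(35,15) nearest=7 d=4 new=(35,15) → add node 12 parent=7 cost=40
16. q=(17,19) nearest=3 d=5 new=(17,19) → add node 13 parent=3 cost=23
17. q=(13,0) nearest=5 d=5 new=(13,0) → blocked by [9,15]×[0,4], reject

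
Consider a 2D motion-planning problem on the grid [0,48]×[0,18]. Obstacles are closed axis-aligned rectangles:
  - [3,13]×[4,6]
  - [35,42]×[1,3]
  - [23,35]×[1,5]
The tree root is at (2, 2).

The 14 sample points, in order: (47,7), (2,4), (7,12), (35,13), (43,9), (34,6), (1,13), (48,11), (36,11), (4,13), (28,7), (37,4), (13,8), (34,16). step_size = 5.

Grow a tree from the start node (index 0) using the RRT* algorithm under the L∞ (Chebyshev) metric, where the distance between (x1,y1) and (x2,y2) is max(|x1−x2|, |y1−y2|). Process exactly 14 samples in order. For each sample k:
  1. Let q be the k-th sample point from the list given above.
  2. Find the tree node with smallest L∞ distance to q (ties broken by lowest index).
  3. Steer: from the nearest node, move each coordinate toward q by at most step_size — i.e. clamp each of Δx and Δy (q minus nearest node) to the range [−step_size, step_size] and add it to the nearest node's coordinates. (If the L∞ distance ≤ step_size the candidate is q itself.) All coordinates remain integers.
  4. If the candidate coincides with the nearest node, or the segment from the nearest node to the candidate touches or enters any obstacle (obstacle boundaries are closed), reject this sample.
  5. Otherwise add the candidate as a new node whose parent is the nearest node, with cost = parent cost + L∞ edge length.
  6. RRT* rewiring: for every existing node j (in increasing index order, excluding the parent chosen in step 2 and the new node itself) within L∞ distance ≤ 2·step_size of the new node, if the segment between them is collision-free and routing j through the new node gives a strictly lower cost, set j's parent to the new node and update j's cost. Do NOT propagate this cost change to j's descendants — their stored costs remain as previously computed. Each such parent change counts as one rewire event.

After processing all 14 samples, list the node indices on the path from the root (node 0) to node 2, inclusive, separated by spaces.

Path: 0 1 2

1. q=(47,7) nearest=0 d=45 new=(7,7) → blocked by [3,13]×[4,6], reject
2. q=(2,4) nearest=0 d=2 new=(2,4) → add node 1 parent=0 cost=2
3. q=(7,12) nearest=1 d=8 new=(7,9) → blocked by [3,13]×[4,6], reject
4. q=(35,13) nearest=0 d=33 new=(7,7) → blocked by [3,13]×[4,6], reject
5. q=(43,9) nearest=0 d=41 new=(7,7) → blocked by [3,13]×[4,6], reject
6. q=(34,6) nearest=0 d=32 new=(7,6) → blocked by [3,13]×[4,6], reject
7. q=(1,13) nearest=1 d=9 new=(1,9) → add node 2 parent=1 cost=7
8. q=(48,11) nearest=0 d=46 new=(7,7) → blocked by [3,13]×[4,6], reject
9. q=(36,11) nearest=0 d=34 new=(7,7) → blocked by [3,13]×[4,6], reject
10. q=(4,13) nearest=2 d=4 new=(4,13) → add node 3 parent=2 cost=11
11. q=(28,7) nearest=3 d=24 new=(9,8) → add node 4 parent=3 cost=16
12. q=(37,4) nearest=4 d=28 new=(14,4) → blocked by [3,13]×[4,6], reject
13. q=(13,8) nearest=4 d=4 new=(13,8) → add node 5 parent=4 cost=20
14. q=(34,16) nearest=5 d=21 new=(18,13) → add node 6 parent=5 cost=25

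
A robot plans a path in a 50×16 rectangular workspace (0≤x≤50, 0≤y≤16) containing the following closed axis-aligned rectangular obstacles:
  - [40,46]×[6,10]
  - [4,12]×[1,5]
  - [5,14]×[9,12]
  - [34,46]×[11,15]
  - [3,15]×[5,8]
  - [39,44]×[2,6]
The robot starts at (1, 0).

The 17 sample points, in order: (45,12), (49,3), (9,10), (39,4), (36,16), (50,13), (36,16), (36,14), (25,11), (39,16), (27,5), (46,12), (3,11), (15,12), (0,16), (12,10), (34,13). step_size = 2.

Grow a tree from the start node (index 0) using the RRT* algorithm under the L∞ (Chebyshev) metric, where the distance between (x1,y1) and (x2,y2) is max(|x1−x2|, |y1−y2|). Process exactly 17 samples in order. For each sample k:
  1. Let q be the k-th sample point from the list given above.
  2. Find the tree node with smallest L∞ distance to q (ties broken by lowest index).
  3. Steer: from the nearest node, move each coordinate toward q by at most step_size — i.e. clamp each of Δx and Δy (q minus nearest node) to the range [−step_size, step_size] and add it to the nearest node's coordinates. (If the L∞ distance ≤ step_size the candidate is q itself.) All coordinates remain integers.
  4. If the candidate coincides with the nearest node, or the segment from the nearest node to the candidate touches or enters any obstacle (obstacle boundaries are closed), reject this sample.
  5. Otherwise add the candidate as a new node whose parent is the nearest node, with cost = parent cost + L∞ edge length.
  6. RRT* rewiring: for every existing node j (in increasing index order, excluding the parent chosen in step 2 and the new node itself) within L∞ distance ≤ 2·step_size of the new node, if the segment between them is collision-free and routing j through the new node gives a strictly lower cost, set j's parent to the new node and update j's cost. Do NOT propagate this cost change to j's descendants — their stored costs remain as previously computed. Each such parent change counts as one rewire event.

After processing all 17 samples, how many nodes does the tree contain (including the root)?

Node count: 4

1. q=(45,12) nearest=0 d=44 new=(3,2) → add node 1 parent=0 cost=2
2. q=(49,3) nearest=1 d=46 new=(5,3) → blocked by [4,12]×[1,5], reject
3. q=(9,10) nearest=1 d=8 new=(5,4) → blocked by [4,12]×[1,5], reject
4. q=(39,4) nearest=1 d=36 new=(5,4) → blocked by [4,12]×[1,5], reject
5. q=(36,16) nearest=1 d=33 new=(5,4) → blocked by [4,12]×[1,5], reject
6. q=(50,13) nearest=1 d=47 new=(5,4) → blocked by [4,12]×[1,5], reject
7. q=(36,16) nearest=1 d=33 new=(5,4) → blocked by [4,12]×[1,5], reject
8. q=(36,14) nearest=1 d=33 new=(5,4) → blocked by [4,12]×[1,5], reject
9. q=(25,11) nearest=1 d=22 new=(5,4) → blocked by [4,12]×[1,5], reject
10. q=(39,16) nearest=1 d=36 new=(5,4) → blocked by [4,12]×[1,5], reject
11. q=(27,5) nearest=1 d=24 new=(5,4) → blocked by [4,12]×[1,5], reject
12. q=(46,12) nearest=1 d=43 new=(5,4) → blocked by [4,12]×[1,5], reject
13. q=(3,11) nearest=1 d=9 new=(3,4) → add node 2 parent=1 cost=4
14. q=(15,12) nearest=1 d=12 new=(5,4) → blocked by [4,12]×[1,5], reject
15. q=(0,16) nearest=2 d=12 new=(1,6) → add node 3 parent=2 cost=6
16. q=(12,10) nearest=1 d=9 new=(5,4) → blocked by [4,12]×[1,5], reject
17. q=(34,13) nearest=1 d=31 new=(5,4) → blocked by [4,12]×[1,5], reject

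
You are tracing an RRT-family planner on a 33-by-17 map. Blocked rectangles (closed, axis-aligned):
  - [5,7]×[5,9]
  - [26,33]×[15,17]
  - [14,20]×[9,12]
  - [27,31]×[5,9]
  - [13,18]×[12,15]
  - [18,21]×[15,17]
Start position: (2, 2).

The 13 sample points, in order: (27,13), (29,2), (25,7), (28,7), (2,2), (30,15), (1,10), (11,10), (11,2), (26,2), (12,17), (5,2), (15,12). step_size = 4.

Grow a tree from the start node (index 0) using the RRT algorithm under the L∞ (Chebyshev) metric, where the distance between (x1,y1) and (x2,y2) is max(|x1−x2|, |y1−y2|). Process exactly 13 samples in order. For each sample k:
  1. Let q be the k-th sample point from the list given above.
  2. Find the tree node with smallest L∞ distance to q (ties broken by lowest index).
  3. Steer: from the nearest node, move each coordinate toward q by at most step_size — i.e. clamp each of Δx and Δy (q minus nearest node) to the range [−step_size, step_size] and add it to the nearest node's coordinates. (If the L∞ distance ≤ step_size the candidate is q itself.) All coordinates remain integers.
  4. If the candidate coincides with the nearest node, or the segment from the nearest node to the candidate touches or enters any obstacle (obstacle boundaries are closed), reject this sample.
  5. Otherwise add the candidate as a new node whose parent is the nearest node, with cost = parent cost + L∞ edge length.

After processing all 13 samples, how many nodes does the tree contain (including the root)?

Node count: 10

1. q=(27,13) nearest=0 d=25 new=(6,6) → blocked by [5,7]×[5,9], reject
2. q=(29,2) nearest=0 d=27 new=(6,2) → add node 1 parent=0 cost=4
3. q=(25,7) nearest=1 d=19 new=(10,6) → add node 2 parent=1 cost=8
4. q=(28,7) nearest=2 d=18 new=(14,7) → add node 3 parent=2 cost=12
5. q=(2,2) nearest=0 d=0 → coincident, reject
6. q=(30,15) nearest=3 d=16 new=(18,11) → blocked by [14,20]×[9,12], reject
7. q=(1,10) nearest=0 d=8 new=(1,6) → add node 4 parent=0 cost=4
8. q=(11,10) nearest=3 d=3 new=(11,10) → add node 5 parent=3 cost=15
9. q=(11,2) nearest=2 d=4 new=(11,2) → add node 6 parent=2 cost=12
10. q=(26,2) nearest=3 d=12 new=(18,3) → add node 7 parent=3 cost=16
11. q=(12,17) nearest=5 d=7 new=(12,14) → add node 8 parent=5 cost=19
12. q=(5,2) nearest=1 d=1 new=(5,2) → add node 9 parent=1 cost=5
13. q=(15,12) nearest=8 d=3 new=(15,12) → blocked by [14,20]×[9,12], reject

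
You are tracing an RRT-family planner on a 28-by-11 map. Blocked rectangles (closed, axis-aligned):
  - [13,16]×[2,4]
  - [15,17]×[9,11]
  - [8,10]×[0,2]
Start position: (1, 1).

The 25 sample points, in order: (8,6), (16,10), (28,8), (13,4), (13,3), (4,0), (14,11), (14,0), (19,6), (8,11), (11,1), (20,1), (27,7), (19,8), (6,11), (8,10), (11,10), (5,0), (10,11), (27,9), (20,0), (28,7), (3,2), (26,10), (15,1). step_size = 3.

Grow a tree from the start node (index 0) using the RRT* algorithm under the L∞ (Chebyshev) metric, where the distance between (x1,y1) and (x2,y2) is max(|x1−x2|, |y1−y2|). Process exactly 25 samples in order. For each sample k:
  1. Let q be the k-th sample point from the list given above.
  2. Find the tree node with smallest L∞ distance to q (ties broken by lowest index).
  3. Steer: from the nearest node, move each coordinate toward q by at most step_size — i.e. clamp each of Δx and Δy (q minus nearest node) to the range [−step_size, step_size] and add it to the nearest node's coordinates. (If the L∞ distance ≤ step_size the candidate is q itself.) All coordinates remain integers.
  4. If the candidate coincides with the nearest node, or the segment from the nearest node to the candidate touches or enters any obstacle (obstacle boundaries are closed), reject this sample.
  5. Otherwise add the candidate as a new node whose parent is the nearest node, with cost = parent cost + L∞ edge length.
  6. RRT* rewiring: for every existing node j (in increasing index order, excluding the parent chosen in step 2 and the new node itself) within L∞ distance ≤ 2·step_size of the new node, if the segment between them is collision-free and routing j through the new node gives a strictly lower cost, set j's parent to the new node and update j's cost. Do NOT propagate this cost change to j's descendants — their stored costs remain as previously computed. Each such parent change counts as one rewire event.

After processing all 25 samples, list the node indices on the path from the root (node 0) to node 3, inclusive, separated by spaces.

1. q=(8,6) nearest=0 d=7 new=(4,4) → add node 1 parent=0 cost=3
2. q=(16,10) nearest=1 d=12 new=(7,7) → add node 2 parent=1 cost=6
3. q=(28,8) nearest=2 d=21 new=(10,8) → add node 3 parent=2 cost=9
4. q=(13,4) nearest=3 d=4 new=(13,5) → add node 4 parent=3 cost=12
5. q=(13,3) nearest=4 d=2 new=(13,3) → blocked by [13,16]×[2,4], reject
6. q=(4,0) nearest=0 d=3 new=(4,0) → add node 5 parent=0 cost=3
7. q=(14,11) nearest=3 d=4 new=(13,11) → add node 6 parent=3 cost=12
8. q=(14,0) nearest=4 d=5 new=(14,2) → blocked by [13,16]×[2,4], reject
9. q=(19,6) nearest=4 d=6 new=(16,6) → add node 7 parent=4 cost=15
10. q=(8,11) nearest=3 d=3 new=(8,11) → add node 8 parent=3 cost=12
11. q=(11,1) nearest=4 d=4 new=(11,2) → add node 9 parent=4 cost=15
12. q=(20,1) nearest=7 d=5 new=(19,3) → add node 10 parent=7 cost=18
13. q=(27,7) nearest=10 d=8 new=(22,6) → add node 11 parent=10 cost=21
14. q=(19,8) nearest=7 d=3 new=(19,8) → add node 12 parent=7 cost=18
15. q=(6,11) nearest=8 d=2 new=(6,11) → add node 13 parent=8 cost=14
16. q=(8,10) nearest=8 d=1 new=(8,10) → add node 14 parent=8 cost=13
17. q=(11,10) nearest=3 d=2 new=(11,10) → add node 15 parent=3 cost=11
18. q=(5,0) nearest=5 d=1 new=(5,0) → add node 16 parent=5 cost=4
19. q=(10,11) nearest=15 d=1 new=(10,11) → add node 17 parent=15 cost=12
20. q=(27,9) nearest=11 d=5 new=(25,9) → add node 18 parent=11 cost=24
21. q=(20,0) nearest=10 d=3 new=(20,0) → add node 19 parent=10 cost=21
22. q=(28,7) nearest=18 d=3 new=(28,7) → add node 20 parent=18 cost=27
23. q=(3,2) nearest=0 d=2 new=(3,2) → add node 21 parent=0 cost=2
24. q=(26,10) nearest=18 d=1 new=(26,10) → add node 22 parent=18 cost=25
25. q=(15,1) nearest=4 d=4 new=(15,2) → blocked by [13,16]×[2,4], reject

Path: 0 1 2 3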